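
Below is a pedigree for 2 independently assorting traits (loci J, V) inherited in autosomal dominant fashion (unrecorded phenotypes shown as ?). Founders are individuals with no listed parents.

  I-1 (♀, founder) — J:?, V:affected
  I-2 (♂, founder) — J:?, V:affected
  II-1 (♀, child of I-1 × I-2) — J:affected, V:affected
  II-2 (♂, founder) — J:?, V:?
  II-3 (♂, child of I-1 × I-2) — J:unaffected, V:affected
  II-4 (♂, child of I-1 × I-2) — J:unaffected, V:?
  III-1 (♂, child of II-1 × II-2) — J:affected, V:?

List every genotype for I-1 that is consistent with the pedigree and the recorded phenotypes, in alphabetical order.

J/I-1 ? ·: jj|Jj
J/I-2 ? ·: jj|Jj
J/II-1 aff I-1×I-2: Jj|JJ
J/II-2 ? ·: jj|Jj|JJ
J/II-3 un I-1×I-2: jj
J/II-4 un I-1×I-2: jj
J/III-1 aff II-1×II-2: Jj|JJ
⇒ J over [I-1,I-2,II-1,II-2,II-3,II-4,III-1]: 19 consistent
V/I-1 aff ·: Vv|VV
V/I-2 aff ·: Vv|VV
V/II-1 aff I-1×I-2: Vv|VV
V/II-2 ? ·: vv|Vv|VV
V/II-3 aff I-1×I-2: Vv|VV
V/II-4 ? I-1×I-2: vv|Vv|VV
V/III-1 ? II-1×II-2: vv|Vv|VV
⇒ V over [I-1,I-2,II-1,II-2,II-3,II-4,III-1]: 158 consistent

I-1 ∈ {Jj VV, Jj Vv, jj VV, jj Vv}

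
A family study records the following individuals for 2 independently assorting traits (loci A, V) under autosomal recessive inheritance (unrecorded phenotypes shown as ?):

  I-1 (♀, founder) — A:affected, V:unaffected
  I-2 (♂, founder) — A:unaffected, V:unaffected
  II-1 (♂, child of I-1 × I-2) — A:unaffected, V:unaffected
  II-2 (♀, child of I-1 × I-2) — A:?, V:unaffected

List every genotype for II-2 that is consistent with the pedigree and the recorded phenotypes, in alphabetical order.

II-2 ∈ {Aa VV, Aa Vv, aa VV, aa Vv}

A/I-1 aff ·: aa
A/I-2 un ·: AA|Aa
A/II-1 un I-1×I-2: Aa
A/II-2 ? I-1×I-2: Aa|aa
⇒ A over [I-1,I-2,II-1,II-2]: 3 consistent
V/I-1 un ·: VV|Vv
V/I-2 un ·: VV|Vv
V/II-1 un I-1×I-2: VV|Vv
V/II-2 un I-1×I-2: VV|Vv
⇒ V over [I-1,I-2,II-1,II-2]: 13 consistent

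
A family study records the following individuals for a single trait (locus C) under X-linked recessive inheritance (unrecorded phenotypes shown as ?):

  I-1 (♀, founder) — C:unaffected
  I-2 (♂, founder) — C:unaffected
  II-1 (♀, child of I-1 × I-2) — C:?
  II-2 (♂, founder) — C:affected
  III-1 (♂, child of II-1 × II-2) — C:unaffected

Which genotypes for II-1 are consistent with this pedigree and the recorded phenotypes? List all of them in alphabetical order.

C/I-1 un ·: X^CX^C|X^CX^c
C/I-2 un ·: X^CY
C/II-1 ? I-1×I-2: X^CX^C|X^CX^c
C/II-2 aff ·: X^cY
C/III-1 un II-1×II-2: X^CY
⇒ C over [I-1,I-2,II-1,II-2,III-1]: 3 consistent

II-1 ∈ {X^CX^C, X^CX^c}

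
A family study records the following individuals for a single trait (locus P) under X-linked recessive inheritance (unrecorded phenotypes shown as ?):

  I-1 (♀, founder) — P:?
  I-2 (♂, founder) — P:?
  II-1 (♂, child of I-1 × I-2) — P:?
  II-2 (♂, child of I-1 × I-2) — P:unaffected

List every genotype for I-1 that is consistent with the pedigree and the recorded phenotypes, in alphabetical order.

I-1 ∈ {X^PX^P, X^PX^p}

P/I-1 ? ·: X^PX^P|X^PX^p
P/I-2 ? ·: X^PY|X^pY
P/II-1 ? I-1×I-2: X^PY|X^pY
P/II-2 un I-1×I-2: X^PY
⇒ P over [I-1,I-2,II-1,II-2]: 6 consistent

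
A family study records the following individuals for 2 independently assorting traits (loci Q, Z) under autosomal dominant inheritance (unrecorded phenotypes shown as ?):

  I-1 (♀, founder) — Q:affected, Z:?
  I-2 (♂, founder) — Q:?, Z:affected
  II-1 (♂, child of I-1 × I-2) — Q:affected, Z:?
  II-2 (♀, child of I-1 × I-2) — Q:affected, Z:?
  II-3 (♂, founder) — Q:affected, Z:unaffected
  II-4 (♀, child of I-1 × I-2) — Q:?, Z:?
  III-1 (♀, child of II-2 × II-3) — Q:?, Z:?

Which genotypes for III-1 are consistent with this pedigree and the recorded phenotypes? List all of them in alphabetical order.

III-1 ∈ {QQ Zz, QQ zz, Qq Zz, Qq zz, qq Zz, qq zz}

Q/I-1 aff ·: Qq|QQ
Q/I-2 ? ·: qq|Qq|QQ
Q/II-1 aff I-1×I-2: Qq|QQ
Q/II-2 aff I-1×I-2: Qq|QQ
Q/II-3 aff ·: Qq|QQ
Q/II-4 ? I-1×I-2: qq|Qq|QQ
Q/III-1 ? II-2×II-3: qq|Qq|QQ
⇒ Q over [I-1,I-2,II-1,II-2,II-3,II-4,III-1]: 130 consistent
Z/I-1 ? ·: zz|Zz|ZZ
Z/I-2 aff ·: Zz|ZZ
Z/II-1 ? I-1×I-2: zz|Zz|ZZ
Z/II-2 ? I-1×I-2: zz|Zz|ZZ
Z/II-3 un ·: zz
Z/II-4 ? I-1×I-2: zz|Zz|ZZ
Z/III-1 ? II-2×II-3: zz|Zz
⇒ Z over [I-1,I-2,II-1,II-2,II-3,II-4,III-1]: 75 consistent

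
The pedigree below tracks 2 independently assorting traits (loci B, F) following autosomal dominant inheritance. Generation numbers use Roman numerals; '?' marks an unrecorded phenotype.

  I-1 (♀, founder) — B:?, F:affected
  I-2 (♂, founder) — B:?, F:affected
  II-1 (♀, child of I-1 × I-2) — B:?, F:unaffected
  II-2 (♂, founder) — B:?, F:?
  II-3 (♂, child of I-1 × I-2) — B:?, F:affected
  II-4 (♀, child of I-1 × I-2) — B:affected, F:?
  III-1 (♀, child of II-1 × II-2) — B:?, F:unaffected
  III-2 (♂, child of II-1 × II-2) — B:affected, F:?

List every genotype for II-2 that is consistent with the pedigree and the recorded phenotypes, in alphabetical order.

B/I-1 ? ·: bb|Bb|BB
B/I-2 ? ·: bb|Bb|BB
B/II-1 ? I-1×I-2: bb|Bb|BB
B/II-2 ? ·: bb|Bb|BB
B/II-3 ? I-1×I-2: bb|Bb|BB
B/II-4 aff I-1×I-2: Bb|BB
B/III-1 ? II-1×II-2: bb|Bb|BB
B/III-2 aff II-1×II-2: Bb|BB
⇒ B over [I-1,I-2,II-1,II-2,II-3,II-4,III-1,III-2]: 360 consistent
F/I-1 aff ·: Ff
F/I-2 aff ·: Ff
F/II-1 un I-1×I-2: ff
F/II-2 ? ·: ff|Ff
F/II-3 aff I-1×I-2: Ff|FF
F/II-4 ? I-1×I-2: ff|Ff|FF
F/III-1 un II-1×II-2: ff
F/III-2 ? II-1×II-2: ff|Ff
⇒ F over [I-1,I-2,II-1,II-2,II-3,II-4,III-1,III-2]: 18 consistent

II-2 ∈ {BB Ff, BB ff, Bb Ff, Bb ff, bb Ff, bb ff}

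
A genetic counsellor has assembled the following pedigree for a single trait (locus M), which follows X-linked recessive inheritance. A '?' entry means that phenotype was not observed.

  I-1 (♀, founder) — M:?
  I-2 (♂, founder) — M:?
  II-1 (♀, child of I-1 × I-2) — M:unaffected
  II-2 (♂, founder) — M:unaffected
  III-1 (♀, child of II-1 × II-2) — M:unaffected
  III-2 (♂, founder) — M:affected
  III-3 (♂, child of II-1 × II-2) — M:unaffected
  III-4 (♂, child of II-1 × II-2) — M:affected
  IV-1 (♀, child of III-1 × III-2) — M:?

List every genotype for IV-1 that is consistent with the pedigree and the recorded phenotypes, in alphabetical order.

IV-1 ∈ {X^MX^m, X^mX^m}

M/I-1 ? ·: X^MX^M|X^MX^m|X^mX^m
M/I-2 ? ·: X^MY|X^mY
M/II-1 un I-1×I-2: X^MX^m
M/II-2 un ·: X^MY
M/III-1 un II-1×II-2: X^MX^M|X^MX^m
M/III-2 aff ·: X^mY
M/III-3 un II-1×II-2: X^MY
M/III-4 aff II-1×II-2: X^mY
M/IV-1 ? III-1×III-2: X^MX^m|X^mX^m
⇒ M over [I-1,I-2,II-1,II-2,III-1,III-2,III-3,III-4,IV-1]: 12 consistent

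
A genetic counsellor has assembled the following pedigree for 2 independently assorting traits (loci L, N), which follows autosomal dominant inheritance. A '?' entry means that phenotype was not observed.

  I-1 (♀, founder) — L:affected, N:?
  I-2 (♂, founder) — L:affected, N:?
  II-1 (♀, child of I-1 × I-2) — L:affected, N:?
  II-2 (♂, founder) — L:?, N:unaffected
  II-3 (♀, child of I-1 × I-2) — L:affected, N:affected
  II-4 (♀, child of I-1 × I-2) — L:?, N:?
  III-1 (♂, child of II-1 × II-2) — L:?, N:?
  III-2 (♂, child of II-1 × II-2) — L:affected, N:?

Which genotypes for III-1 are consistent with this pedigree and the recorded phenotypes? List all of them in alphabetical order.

III-1 ∈ {LL Nn, LL nn, Ll Nn, Ll nn, ll Nn, ll nn}

L/I-1 aff ·: Ll|LL
L/I-2 aff ·: Ll|LL
L/II-1 aff I-1×I-2: Ll|LL
L/II-2 ? ·: ll|Ll|LL
L/II-3 aff I-1×I-2: Ll|LL
L/II-4 ? I-1×I-2: ll|Ll|LL
L/III-1 ? II-1×II-2: ll|Ll|LL
L/III-2 aff II-1×II-2: Ll|LL
⇒ L over [I-1,I-2,II-1,II-2,II-3,II-4,III-1,III-2]: 258 consistent
N/I-1 ? ·: nn|Nn|NN
N/I-2 ? ·: nn|Nn|NN
N/II-1 ? I-1×I-2: nn|Nn|NN
N/II-2 un ·: nn
N/II-3 aff I-1×I-2: Nn|NN
N/II-4 ? I-1×I-2: nn|Nn|NN
N/III-1 ? II-1×II-2: nn|Nn
N/III-2 ? II-1×II-2: nn|Nn
⇒ N over [I-1,I-2,II-1,II-2,II-3,II-4,III-1,III-2]: 105 consistent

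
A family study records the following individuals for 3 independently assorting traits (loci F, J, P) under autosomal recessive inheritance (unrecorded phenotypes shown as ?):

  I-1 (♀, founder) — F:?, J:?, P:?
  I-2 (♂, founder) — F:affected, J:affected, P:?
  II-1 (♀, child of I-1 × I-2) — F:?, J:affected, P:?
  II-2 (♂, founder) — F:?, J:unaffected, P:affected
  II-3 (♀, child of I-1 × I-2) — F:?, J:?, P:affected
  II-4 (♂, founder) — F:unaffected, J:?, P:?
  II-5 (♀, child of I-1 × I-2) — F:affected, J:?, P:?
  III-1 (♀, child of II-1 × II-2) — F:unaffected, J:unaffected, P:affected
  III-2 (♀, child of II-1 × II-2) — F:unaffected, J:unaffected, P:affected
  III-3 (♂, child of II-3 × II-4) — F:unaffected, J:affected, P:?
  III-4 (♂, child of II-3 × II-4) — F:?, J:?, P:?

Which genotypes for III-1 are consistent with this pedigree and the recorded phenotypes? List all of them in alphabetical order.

F/I-1 ? ·: Ff|ff
F/I-2 aff ·: ff
F/II-1 ? I-1×I-2: Ff|ff
F/II-2 ? ·: FF|Ff|ff
F/II-3 ? I-1×I-2: Ff|ff
F/II-4 un ·: FF|Ff
F/II-5 aff I-1×I-2: ff
F/III-1 un II-1×II-2: FF|Ff
F/III-2 un II-1×II-2: FF|Ff
F/III-3 un II-3×II-4: FF|Ff
F/III-4 ? II-3×II-4: FF|Ff|ff
⇒ F over [I-1,I-2,II-1,II-2,II-3,II-4,II-5,III-1,III-2,III-3,III-4]: 149 consistent
J/I-1 ? ·: Jj|jj
J/I-2 aff ·: jj
J/II-1 aff I-1×I-2: jj
J/II-2 un ·: JJ|Jj
J/II-3 ? I-1×I-2: Jj|jj
J/II-4 ? ·: Jj|jj
J/II-5 ? I-1×I-2: Jj|jj
J/III-1 un II-1×II-2: Jj
J/III-2 un II-1×II-2: Jj
J/III-3 aff II-3×II-4: jj
J/III-4 ? II-3×II-4: JJ|Jj|jj
⇒ J over [I-1,I-2,II-1,II-2,II-3,II-4,II-5,III-1,III-2,III-3,III-4]: 38 consistent
P/I-1 ? ·: Pp|pp
P/I-2 ? ·: Pp|pp
P/II-1 ? I-1×I-2: Pp|pp
P/II-2 aff ·: pp
P/II-3 aff I-1×I-2: pp
P/II-4 ? ·: PP|Pp|pp
P/II-5 ? I-1×I-2: PP|Pp|pp
P/III-1 aff II-1×II-2: pp
P/III-2 aff II-1×II-2: pp
P/III-3 ? II-3×II-4: Pp|pp
P/III-4 ? II-3×II-4: Pp|pp
⇒ P over [I-1,I-2,II-1,II-2,II-3,II-4,II-5,III-1,III-2,III-3,III-4]: 90 consistent

III-1 ∈ {FF Jj pp, Ff Jj pp}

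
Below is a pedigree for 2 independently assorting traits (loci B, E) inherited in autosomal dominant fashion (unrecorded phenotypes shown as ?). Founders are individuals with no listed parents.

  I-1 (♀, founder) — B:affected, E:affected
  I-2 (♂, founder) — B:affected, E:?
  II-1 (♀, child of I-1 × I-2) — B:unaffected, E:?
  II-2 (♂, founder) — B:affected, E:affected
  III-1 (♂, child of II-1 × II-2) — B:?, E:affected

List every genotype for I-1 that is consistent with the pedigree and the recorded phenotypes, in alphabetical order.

I-1 ∈ {Bb EE, Bb Ee}

B/I-1 aff ·: Bb
B/I-2 aff ·: Bb
B/II-1 un I-1×I-2: bb
B/II-2 aff ·: Bb|BB
B/III-1 ? II-1×II-2: bb|Bb
⇒ B over [I-1,I-2,II-1,II-2,III-1]: 3 consistent
E/I-1 aff ·: Ee|EE
E/I-2 ? ·: ee|Ee|EE
E/II-1 ? I-1×I-2: ee|Ee|EE
E/II-2 aff ·: Ee|EE
E/III-1 aff II-1×II-2: Ee|EE
⇒ E over [I-1,I-2,II-1,II-2,III-1]: 36 consistent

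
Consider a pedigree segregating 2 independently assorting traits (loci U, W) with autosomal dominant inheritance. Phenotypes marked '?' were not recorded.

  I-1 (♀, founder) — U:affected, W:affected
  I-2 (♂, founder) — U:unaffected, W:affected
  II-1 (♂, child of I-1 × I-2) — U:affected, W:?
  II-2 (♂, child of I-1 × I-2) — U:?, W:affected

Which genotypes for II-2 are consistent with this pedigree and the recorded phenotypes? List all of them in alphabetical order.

U/I-1 aff ·: Uu|UU
U/I-2 un ·: uu
U/II-1 aff I-1×I-2: Uu
U/II-2 ? I-1×I-2: uu|Uu
⇒ U over [I-1,I-2,II-1,II-2]: 3 consistent
W/I-1 aff ·: Ww|WW
W/I-2 aff ·: Ww|WW
W/II-1 ? I-1×I-2: ww|Ww|WW
W/II-2 aff I-1×I-2: Ww|WW
⇒ W over [I-1,I-2,II-1,II-2]: 15 consistent

II-2 ∈ {Uu WW, Uu Ww, uu WW, uu Ww}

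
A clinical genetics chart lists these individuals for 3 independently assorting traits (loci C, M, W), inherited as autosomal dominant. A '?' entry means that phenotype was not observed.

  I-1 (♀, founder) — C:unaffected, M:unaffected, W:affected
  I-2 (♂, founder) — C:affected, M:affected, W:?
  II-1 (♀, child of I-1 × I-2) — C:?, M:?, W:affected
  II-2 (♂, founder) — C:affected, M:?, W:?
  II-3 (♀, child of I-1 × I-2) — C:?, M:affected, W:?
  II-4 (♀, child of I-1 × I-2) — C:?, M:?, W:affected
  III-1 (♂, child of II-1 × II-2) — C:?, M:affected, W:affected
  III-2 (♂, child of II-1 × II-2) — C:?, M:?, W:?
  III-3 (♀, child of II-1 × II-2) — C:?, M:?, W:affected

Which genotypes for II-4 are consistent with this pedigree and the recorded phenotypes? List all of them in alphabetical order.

C/I-1 un ·: cc
C/I-2 aff ·: Cc|CC
C/II-1 ? I-1×I-2: cc|Cc
C/II-2 aff ·: Cc|CC
C/II-3 ? I-1×I-2: cc|Cc
C/II-4 ? I-1×I-2: cc|Cc
C/III-1 ? II-1×II-2: cc|Cc|CC
C/III-2 ? II-1×II-2: cc|Cc|CC
C/III-3 ? II-1×II-2: cc|Cc|CC
⇒ C over [I-1,I-2,II-1,II-2,II-3,II-4,III-1,III-2,III-3]: 211 consistent
M/I-1 un ·: mm
M/I-2 aff ·: Mm|MM
M/II-1 ? I-1×I-2: mm|Mm
M/II-2 ? ·: mm|Mm|MM
M/II-3 aff I-1×I-2: Mm
M/II-4 ? I-1×I-2: mm|Mm
M/III-1 aff II-1×II-2: Mm|MM
M/III-2 ? II-1×II-2: mm|Mm|MM
M/III-3 ? II-1×II-2: mm|Mm|MM
⇒ M over [I-1,I-2,II-1,II-2,II-3,II-4,III-1,III-2,III-3]: 100 consistent
W/I-1 aff ·: Ww|WW
W/I-2 ? ·: ww|Ww|WW
W/II-1 aff I-1×I-2: Ww|WW
W/II-2 ? ·: ww|Ww|WW
W/II-3 ? I-1×I-2: ww|Ww|WW
W/II-4 aff I-1×I-2: Ww|WW
W/III-1 aff II-1×II-2: Ww|WW
W/III-2 ? II-1×II-2: ww|Ww|WW
W/III-3 aff II-1×II-2: Ww|WW
⇒ W over [I-1,I-2,II-1,II-2,II-3,II-4,III-1,III-2,III-3]: 524 consistent

II-4 ∈ {Cc Mm WW, Cc Mm Ww, Cc mm WW, Cc mm Ww, cc Mm WW, cc Mm Ww, cc mm WW, cc mm Ww}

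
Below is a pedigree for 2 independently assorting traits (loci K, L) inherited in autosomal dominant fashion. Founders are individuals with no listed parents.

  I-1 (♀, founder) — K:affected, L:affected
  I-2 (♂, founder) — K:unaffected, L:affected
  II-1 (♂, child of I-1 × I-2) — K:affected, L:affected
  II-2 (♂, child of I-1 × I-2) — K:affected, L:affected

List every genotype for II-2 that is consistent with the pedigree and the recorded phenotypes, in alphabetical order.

K/I-1 aff ·: Kk|KK
K/I-2 un ·: kk
K/II-1 aff I-1×I-2: Kk
K/II-2 aff I-1×I-2: Kk
⇒ K over [I-1,I-2,II-1,II-2]: 2 consistent
L/I-1 aff ·: Ll|LL
L/I-2 aff ·: Ll|LL
L/II-1 aff I-1×I-2: Ll|LL
L/II-2 aff I-1×I-2: Ll|LL
⇒ L over [I-1,I-2,II-1,II-2]: 13 consistent

II-2 ∈ {Kk LL, Kk Ll}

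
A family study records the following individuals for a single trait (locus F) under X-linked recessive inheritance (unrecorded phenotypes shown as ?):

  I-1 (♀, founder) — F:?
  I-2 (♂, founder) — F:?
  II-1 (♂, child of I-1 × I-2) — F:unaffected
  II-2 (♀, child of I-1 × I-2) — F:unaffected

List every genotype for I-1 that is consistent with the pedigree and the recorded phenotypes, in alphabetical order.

F/I-1 ? ·: X^FX^F|X^FX^f
F/I-2 ? ·: X^FY|X^fY
F/II-1 un I-1×I-2: X^FY
F/II-2 un I-1×I-2: X^FX^F|X^FX^f
⇒ F over [I-1,I-2,II-1,II-2]: 5 consistent

I-1 ∈ {X^FX^F, X^FX^f}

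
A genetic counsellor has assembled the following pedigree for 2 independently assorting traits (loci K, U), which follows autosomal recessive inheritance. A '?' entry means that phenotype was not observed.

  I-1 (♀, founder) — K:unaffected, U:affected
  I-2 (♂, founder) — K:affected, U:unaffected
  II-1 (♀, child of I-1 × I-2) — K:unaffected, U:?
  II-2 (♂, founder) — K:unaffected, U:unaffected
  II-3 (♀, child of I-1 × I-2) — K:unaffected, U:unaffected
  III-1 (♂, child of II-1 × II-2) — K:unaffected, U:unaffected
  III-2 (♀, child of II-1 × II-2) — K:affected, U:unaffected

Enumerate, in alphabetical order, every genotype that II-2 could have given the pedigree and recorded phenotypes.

II-2 ∈ {Kk UU, Kk Uu}

K/I-1 un ·: KK|Kk
K/I-2 aff ·: kk
K/II-1 un I-1×I-2: Kk
K/II-2 un ·: Kk
K/II-3 un I-1×I-2: Kk
K/III-1 un II-1×II-2: KK|Kk
K/III-2 aff II-1×II-2: kk
⇒ K over [I-1,I-2,II-1,II-2,II-3,III-1,III-2]: 4 consistent
U/I-1 aff ·: uu
U/I-2 un ·: UU|Uu
U/II-1 ? I-1×I-2: Uu|uu
U/II-2 un ·: UU|Uu
U/II-3 un I-1×I-2: Uu
U/III-1 un II-1×II-2: UU|Uu
U/III-2 un II-1×II-2: UU|Uu
⇒ U over [I-1,I-2,II-1,II-2,II-3,III-1,III-2]: 18 consistent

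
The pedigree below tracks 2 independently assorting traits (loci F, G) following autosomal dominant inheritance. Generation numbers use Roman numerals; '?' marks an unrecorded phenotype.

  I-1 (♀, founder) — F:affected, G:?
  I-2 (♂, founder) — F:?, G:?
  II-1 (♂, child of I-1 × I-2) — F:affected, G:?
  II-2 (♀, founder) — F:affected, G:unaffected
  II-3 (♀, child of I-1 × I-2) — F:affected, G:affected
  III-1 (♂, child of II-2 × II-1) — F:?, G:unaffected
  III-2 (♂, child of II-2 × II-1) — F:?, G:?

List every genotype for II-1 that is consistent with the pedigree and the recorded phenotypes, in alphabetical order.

F/I-1 aff ·: Ff|FF
F/I-2 ? ·: ff|Ff|FF
F/II-1 aff I-1×I-2: Ff|FF
F/II-2 aff ·: Ff|FF
F/II-3 aff I-1×I-2: Ff|FF
F/III-1 ? II-2×II-1: ff|Ff|FF
F/III-2 ? II-2×II-1: ff|Ff|FF
⇒ F over [I-1,I-2,II-1,II-2,II-3,III-1,III-2]: 139 consistent
G/I-1 ? ·: gg|Gg|GG
G/I-2 ? ·: gg|Gg|GG
G/II-1 ? I-1×I-2: gg|Gg
G/II-2 un ·: gg
G/II-3 aff I-1×I-2: Gg|GG
G/III-1 un II-2×II-1: gg
G/III-2 ? II-2×II-1: gg|Gg
⇒ G over [I-1,I-2,II-1,II-2,II-3,III-1,III-2]: 24 consistent

II-1 ∈ {FF Gg, FF gg, Ff Gg, Ff gg}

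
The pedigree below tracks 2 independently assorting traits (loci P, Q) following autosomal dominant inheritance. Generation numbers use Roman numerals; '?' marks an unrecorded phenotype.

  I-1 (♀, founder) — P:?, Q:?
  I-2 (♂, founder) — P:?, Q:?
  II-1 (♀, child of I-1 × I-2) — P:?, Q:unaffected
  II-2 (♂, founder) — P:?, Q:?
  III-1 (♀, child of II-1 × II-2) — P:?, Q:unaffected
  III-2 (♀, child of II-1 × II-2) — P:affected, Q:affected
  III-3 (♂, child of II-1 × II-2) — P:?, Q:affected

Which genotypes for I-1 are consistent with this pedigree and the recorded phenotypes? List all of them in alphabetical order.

P/I-1 ? ·: pp|Pp|PP
P/I-2 ? ·: pp|Pp|PP
P/II-1 ? I-1×I-2: pp|Pp|PP
P/II-2 ? ·: pp|Pp|PP
P/III-1 ? II-1×II-2: pp|Pp|PP
P/III-2 aff II-1×II-2: Pp|PP
P/III-3 ? II-1×II-2: pp|Pp|PP
⇒ P over [I-1,I-2,II-1,II-2,III-1,III-2,III-3]: 270 consistent
Q/I-1 ? ·: qq|Qq
Q/I-2 ? ·: qq|Qq
Q/II-1 un I-1×I-2: qq
Q/II-2 ? ·: Qq
Q/III-1 un II-1×II-2: qq
Q/III-2 aff II-1×II-2: Qq
Q/III-3 aff II-1×II-2: Qq
⇒ Q over [I-1,I-2,II-1,II-2,III-1,III-2,III-3]: 4 consistent

I-1 ∈ {PP Qq, PP qq, Pp Qq, Pp qq, pp Qq, pp qq}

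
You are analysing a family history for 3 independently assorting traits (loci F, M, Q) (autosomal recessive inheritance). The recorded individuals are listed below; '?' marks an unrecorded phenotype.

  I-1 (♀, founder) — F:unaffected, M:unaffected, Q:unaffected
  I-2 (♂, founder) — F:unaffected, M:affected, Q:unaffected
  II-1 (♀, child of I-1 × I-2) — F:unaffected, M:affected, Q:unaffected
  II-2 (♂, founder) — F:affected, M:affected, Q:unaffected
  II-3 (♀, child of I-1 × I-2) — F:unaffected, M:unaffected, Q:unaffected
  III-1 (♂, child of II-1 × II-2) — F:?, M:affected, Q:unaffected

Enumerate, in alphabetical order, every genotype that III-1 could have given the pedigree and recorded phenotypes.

F/I-1 un ·: FF|Ff
F/I-2 un ·: FF|Ff
F/II-1 un I-1×I-2: FF|Ff
F/II-2 aff ·: ff
F/II-3 un I-1×I-2: FF|Ff
F/III-1 ? II-1×II-2: Ff|ff
⇒ F over [I-1,I-2,II-1,II-2,II-3,III-1]: 19 consistent
M/I-1 un ·: Mm
M/I-2 aff ·: mm
M/II-1 aff I-1×I-2: mm
M/II-2 aff ·: mm
M/II-3 un I-1×I-2: Mm
M/III-1 aff II-1×II-2: mm
⇒ M over [I-1,I-2,II-1,II-2,II-3,III-1]: 1 consistent
Q/I-1 un ·: QQ|Qq
Q/I-2 un ·: QQ|Qq
Q/II-1 un I-1×I-2: QQ|Qq
Q/II-2 un ·: QQ|Qq
Q/II-3 un I-1×I-2: QQ|Qq
Q/III-1 un II-1×II-2: QQ|Qq
⇒ Q over [I-1,I-2,II-1,II-2,II-3,III-1]: 45 consistent

III-1 ∈ {Ff mm QQ, Ff mm Qq, ff mm QQ, ff mm Qq}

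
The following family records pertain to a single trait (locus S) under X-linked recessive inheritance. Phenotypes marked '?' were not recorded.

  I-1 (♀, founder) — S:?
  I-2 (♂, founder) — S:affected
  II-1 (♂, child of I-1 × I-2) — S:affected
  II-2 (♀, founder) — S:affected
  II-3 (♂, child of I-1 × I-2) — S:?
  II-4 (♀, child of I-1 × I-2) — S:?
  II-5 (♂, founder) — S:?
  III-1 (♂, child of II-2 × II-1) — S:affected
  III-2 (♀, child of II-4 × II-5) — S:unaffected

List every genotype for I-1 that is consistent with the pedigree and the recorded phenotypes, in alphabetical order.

I-1 ∈ {X^SX^s, X^sX^s}

S/I-1 ? ·: X^SX^s|X^sX^s
S/I-2 aff ·: X^sY
S/II-1 aff I-1×I-2: X^sY
S/II-2 aff ·: X^sX^s
S/II-3 ? I-1×I-2: X^SY|X^sY
S/II-4 ? I-1×I-2: X^SX^s|X^sX^s
S/II-5 ? ·: X^SY|X^sY
S/III-1 aff II-2×II-1: X^sY
S/III-2 un II-4×II-5: X^SX^S|X^SX^s
⇒ S over [I-1,I-2,II-1,II-2,II-3,II-4,II-5,III-1,III-2]: 9 consistent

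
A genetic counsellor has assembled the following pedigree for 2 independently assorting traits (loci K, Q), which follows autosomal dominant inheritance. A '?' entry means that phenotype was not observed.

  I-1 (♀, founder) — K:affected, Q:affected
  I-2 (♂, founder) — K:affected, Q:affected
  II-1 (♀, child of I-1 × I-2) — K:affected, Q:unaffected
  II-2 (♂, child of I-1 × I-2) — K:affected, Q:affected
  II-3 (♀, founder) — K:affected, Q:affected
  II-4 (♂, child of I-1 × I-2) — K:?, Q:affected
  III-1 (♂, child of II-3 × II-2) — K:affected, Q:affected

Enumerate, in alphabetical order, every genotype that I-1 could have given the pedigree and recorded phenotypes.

K/I-1 aff ·: Kk|KK
K/I-2 aff ·: Kk|KK
K/II-1 aff I-1×I-2: Kk|KK
K/II-2 aff I-1×I-2: Kk|KK
K/II-3 aff ·: Kk|KK
K/II-4 ? I-1×I-2: kk|Kk|KK
K/III-1 aff II-3×II-2: Kk|KK
⇒ K over [I-1,I-2,II-1,II-2,II-3,II-4,III-1]: 101 consistent
Q/I-1 aff ·: Qq
Q/I-2 aff ·: Qq
Q/II-1 un I-1×I-2: qq
Q/II-2 aff I-1×I-2: Qq|QQ
Q/II-3 aff ·: Qq|QQ
Q/II-4 aff I-1×I-2: Qq|QQ
Q/III-1 aff II-3×II-2: Qq|QQ
⇒ Q over [I-1,I-2,II-1,II-2,II-3,II-4,III-1]: 14 consistent

I-1 ∈ {KK Qq, Kk Qq}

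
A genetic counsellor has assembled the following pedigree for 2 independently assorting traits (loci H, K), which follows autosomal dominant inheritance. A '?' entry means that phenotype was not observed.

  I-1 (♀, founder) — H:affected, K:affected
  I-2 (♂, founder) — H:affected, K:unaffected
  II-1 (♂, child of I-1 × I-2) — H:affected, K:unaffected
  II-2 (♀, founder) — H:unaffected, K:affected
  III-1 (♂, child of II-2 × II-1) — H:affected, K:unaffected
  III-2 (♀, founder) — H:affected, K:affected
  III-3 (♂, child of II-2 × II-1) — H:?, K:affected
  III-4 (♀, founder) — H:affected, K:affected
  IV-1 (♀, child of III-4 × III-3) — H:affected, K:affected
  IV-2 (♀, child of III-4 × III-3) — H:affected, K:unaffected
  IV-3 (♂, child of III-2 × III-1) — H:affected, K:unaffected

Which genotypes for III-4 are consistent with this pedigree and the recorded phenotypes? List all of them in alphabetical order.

III-4 ∈ {HH Kk, Hh Kk}

H/I-1 aff ·: Hh|HH
H/I-2 aff ·: Hh|HH
H/II-1 aff I-1×I-2: Hh|HH
H/II-2 un ·: hh
H/III-1 aff II-2×II-1: Hh
H/III-2 aff ·: Hh|HH
H/III-3 ? II-2×II-1: hh|Hh
H/III-4 aff ·: Hh|HH
H/IV-1 aff III-4×III-3: Hh|HH
H/IV-2 aff III-4×III-3: Hh|HH
H/IV-3 aff III-2×III-1: Hh|HH
⇒ H over [I-1,I-2,II-1,II-2,III-1,III-2,III-3,III-4,IV-1,IV-2,IV-3]: 248 consistent
K/I-1 aff ·: Kk
K/I-2 un ·: kk
K/II-1 un I-1×I-2: kk
K/II-2 aff ·: Kk
K/III-1 un II-2×II-1: kk
K/III-2 aff ·: Kk
K/III-3 aff II-2×II-1: Kk
K/III-4 aff ·: Kk
K/IV-1 aff III-4×III-3: Kk|KK
K/IV-2 un III-4×III-3: kk
K/IV-3 un III-2×III-1: kk
⇒ K over [I-1,I-2,II-1,II-2,III-1,III-2,III-3,III-4,IV-1,IV-2,IV-3]: 2 consistent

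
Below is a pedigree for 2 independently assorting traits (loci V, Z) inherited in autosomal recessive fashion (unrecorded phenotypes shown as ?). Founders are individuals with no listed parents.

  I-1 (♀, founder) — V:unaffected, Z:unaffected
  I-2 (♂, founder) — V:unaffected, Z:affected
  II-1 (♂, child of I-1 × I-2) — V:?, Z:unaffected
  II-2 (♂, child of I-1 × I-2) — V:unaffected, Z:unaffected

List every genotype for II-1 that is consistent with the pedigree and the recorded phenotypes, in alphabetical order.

V/I-1 un ·: VV|Vv
V/I-2 un ·: VV|Vv
V/II-1 ? I-1×I-2: VV|Vv|vv
V/II-2 un I-1×I-2: VV|Vv
⇒ V over [I-1,I-2,II-1,II-2]: 15 consistent
Z/I-1 un ·: ZZ|Zz
Z/I-2 aff ·: zz
Z/II-1 un I-1×I-2: Zz
Z/II-2 un I-1×I-2: Zz
⇒ Z over [I-1,I-2,II-1,II-2]: 2 consistent

II-1 ∈ {VV Zz, Vv Zz, vv Zz}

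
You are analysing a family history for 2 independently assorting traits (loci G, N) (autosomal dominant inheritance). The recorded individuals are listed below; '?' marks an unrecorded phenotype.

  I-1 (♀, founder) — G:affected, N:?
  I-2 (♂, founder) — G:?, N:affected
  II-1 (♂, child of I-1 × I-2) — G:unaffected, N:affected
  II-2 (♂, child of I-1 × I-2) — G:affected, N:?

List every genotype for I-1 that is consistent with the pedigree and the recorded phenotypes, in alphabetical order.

I-1 ∈ {Gg NN, Gg Nn, Gg nn}

G/I-1 aff ·: Gg
G/I-2 ? ·: gg|Gg
G/II-1 un I-1×I-2: gg
G/II-2 aff I-1×I-2: Gg|GG
⇒ G over [I-1,I-2,II-1,II-2]: 3 consistent
N/I-1 ? ·: nn|Nn|NN
N/I-2 aff ·: Nn|NN
N/II-1 aff I-1×I-2: Nn|NN
N/II-2 ? I-1×I-2: nn|Nn|NN
⇒ N over [I-1,I-2,II-1,II-2]: 18 consistent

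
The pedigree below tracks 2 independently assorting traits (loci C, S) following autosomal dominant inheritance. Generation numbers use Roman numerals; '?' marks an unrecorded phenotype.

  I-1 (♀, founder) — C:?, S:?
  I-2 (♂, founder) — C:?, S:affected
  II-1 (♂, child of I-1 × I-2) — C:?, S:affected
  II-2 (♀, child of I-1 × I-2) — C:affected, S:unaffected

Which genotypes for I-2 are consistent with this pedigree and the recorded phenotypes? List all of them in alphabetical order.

I-2 ∈ {CC Ss, Cc Ss, cc Ss}

C/I-1 ? ·: cc|Cc|CC
C/I-2 ? ·: cc|Cc|CC
C/II-1 ? I-1×I-2: cc|Cc|CC
C/II-2 aff I-1×I-2: Cc|CC
⇒ C over [I-1,I-2,II-1,II-2]: 21 consistent
S/I-1 ? ·: ss|Ss
S/I-2 aff ·: Ss
S/II-1 aff I-1×I-2: Ss|SS
S/II-2 un I-1×I-2: ss
⇒ S over [I-1,I-2,II-1,II-2]: 3 consistent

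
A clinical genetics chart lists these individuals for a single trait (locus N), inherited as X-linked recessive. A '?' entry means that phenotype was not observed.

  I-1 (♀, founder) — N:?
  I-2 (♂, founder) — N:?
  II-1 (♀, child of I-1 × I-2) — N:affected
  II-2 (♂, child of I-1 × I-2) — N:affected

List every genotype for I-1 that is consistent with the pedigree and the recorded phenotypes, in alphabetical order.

N/I-1 ? ·: X^NX^n|X^nX^n
N/I-2 ? ·: X^nY
N/II-1 aff I-1×I-2: X^nX^n
N/II-2 aff I-1×I-2: X^nY
⇒ N over [I-1,I-2,II-1,II-2]: 2 consistent

I-1 ∈ {X^NX^n, X^nX^n}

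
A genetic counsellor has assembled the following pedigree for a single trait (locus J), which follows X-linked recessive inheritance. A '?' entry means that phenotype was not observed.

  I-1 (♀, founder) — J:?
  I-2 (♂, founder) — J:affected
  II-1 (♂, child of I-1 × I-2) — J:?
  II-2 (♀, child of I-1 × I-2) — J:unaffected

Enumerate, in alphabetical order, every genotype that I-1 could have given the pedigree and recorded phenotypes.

I-1 ∈ {X^JX^J, X^JX^j}

J/I-1 ? ·: X^JX^J|X^JX^j
J/I-2 aff ·: X^jY
J/II-1 ? I-1×I-2: X^JY|X^jY
J/II-2 un I-1×I-2: X^JX^j
⇒ J over [I-1,I-2,II-1,II-2]: 3 consistent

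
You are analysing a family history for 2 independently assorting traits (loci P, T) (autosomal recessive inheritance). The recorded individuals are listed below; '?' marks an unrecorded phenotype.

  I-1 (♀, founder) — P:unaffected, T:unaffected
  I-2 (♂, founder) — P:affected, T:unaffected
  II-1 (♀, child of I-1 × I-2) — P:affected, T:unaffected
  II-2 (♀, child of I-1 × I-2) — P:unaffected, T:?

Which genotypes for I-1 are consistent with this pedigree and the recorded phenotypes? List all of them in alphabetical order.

P/I-1 un ·: Pp
P/I-2 aff ·: pp
P/II-1 aff I-1×I-2: pp
P/II-2 un I-1×I-2: Pp
⇒ P over [I-1,I-2,II-1,II-2]: 1 consistent
T/I-1 un ·: TT|Tt
T/I-2 un ·: TT|Tt
T/II-1 un I-1×I-2: TT|Tt
T/II-2 ? I-1×I-2: TT|Tt|tt
⇒ T over [I-1,I-2,II-1,II-2]: 15 consistent

I-1 ∈ {Pp TT, Pp Tt}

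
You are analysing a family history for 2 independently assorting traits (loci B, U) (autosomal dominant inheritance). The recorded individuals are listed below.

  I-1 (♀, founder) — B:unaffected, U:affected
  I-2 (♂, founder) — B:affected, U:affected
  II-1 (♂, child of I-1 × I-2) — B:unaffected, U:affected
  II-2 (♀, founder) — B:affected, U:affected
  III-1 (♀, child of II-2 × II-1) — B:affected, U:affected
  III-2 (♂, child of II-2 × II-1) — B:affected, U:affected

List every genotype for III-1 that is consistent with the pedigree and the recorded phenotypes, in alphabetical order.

III-1 ∈ {Bb UU, Bb Uu}

B/I-1 un ·: bb
B/I-2 aff ·: Bb
B/II-1 un I-1×I-2: bb
B/II-2 aff ·: Bb|BB
B/III-1 aff II-2×II-1: Bb
B/III-2 aff II-2×II-1: Bb
⇒ B over [I-1,I-2,II-1,II-2,III-1,III-2]: 2 consistent
U/I-1 aff ·: Uu|UU
U/I-2 aff ·: Uu|UU
U/II-1 aff I-1×I-2: Uu|UU
U/II-2 aff ·: Uu|UU
U/III-1 aff II-2×II-1: Uu|UU
U/III-2 aff II-2×II-1: Uu|UU
⇒ U over [I-1,I-2,II-1,II-2,III-1,III-2]: 44 consistent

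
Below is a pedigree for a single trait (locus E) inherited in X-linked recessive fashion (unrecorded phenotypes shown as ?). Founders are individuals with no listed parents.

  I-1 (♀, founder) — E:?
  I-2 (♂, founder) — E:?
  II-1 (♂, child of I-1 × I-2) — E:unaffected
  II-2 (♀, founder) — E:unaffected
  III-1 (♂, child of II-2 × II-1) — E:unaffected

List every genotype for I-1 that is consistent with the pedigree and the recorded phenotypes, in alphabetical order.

I-1 ∈ {X^EX^E, X^EX^e}

E/I-1 ? ·: X^EX^E|X^EX^e
E/I-2 ? ·: X^EY|X^eY
E/II-1 un I-1×I-2: X^EY
E/II-2 un ·: X^EX^E|X^EX^e
E/III-1 un II-2×II-1: X^EY
⇒ E over [I-1,I-2,II-1,II-2,III-1]: 8 consistent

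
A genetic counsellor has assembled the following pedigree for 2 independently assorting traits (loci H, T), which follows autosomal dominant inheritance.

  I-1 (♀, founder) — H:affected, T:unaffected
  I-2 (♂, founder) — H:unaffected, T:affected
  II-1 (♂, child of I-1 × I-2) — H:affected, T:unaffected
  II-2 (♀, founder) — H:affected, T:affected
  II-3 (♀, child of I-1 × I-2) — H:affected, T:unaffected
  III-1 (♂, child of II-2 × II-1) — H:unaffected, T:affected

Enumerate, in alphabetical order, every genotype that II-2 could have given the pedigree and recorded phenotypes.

H/I-1 aff ·: Hh|HH
H/I-2 un ·: hh
H/II-1 aff I-1×I-2: Hh
H/II-2 aff ·: Hh
H/II-3 aff I-1×I-2: Hh
H/III-1 un II-2×II-1: hh
⇒ H over [I-1,I-2,II-1,II-2,II-3,III-1]: 2 consistent
T/I-1 un ·: tt
T/I-2 aff ·: Tt
T/II-1 un I-1×I-2: tt
T/II-2 aff ·: Tt|TT
T/II-3 un I-1×I-2: tt
T/III-1 aff II-2×II-1: Tt
⇒ T over [I-1,I-2,II-1,II-2,II-3,III-1]: 2 consistent

II-2 ∈ {Hh TT, Hh Tt}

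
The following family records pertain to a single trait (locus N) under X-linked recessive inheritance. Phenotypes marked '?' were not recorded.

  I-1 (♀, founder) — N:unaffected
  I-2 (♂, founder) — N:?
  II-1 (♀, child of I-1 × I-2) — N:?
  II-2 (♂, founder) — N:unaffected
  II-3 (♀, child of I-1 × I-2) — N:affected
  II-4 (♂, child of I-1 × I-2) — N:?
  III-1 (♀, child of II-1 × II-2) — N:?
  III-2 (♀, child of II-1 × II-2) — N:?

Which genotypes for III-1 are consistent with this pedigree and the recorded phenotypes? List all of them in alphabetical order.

III-1 ∈ {X^NX^N, X^NX^n}

N/I-1 un ·: X^NX^n
N/I-2 ? ·: X^nY
N/II-1 ? I-1×I-2: X^NX^n|X^nX^n
N/II-2 un ·: X^NY
N/II-3 aff I-1×I-2: X^nX^n
N/II-4 ? I-1×I-2: X^NY|X^nY
N/III-1 ? II-1×II-2: X^NX^N|X^NX^n
N/III-2 ? II-1×II-2: X^NX^N|X^NX^n
⇒ N over [I-1,I-2,II-1,II-2,II-3,II-4,III-1,III-2]: 10 consistent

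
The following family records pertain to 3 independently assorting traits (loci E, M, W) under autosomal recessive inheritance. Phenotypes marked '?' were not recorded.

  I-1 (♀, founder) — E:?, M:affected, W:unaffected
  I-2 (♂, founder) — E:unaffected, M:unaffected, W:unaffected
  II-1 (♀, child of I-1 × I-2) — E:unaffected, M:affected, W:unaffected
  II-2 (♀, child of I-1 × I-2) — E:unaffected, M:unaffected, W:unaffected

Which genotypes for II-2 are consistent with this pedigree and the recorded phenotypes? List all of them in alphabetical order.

II-2 ∈ {EE Mm WW, EE Mm Ww, Ee Mm WW, Ee Mm Ww}

E/I-1 ? ·: EE|Ee|ee
E/I-2 un ·: EE|Ee
E/II-1 un I-1×I-2: EE|Ee
E/II-2 un I-1×I-2: EE|Ee
⇒ E over [I-1,I-2,II-1,II-2]: 15 consistent
M/I-1 aff ·: mm
M/I-2 un ·: Mm
M/II-1 aff I-1×I-2: mm
M/II-2 un I-1×I-2: Mm
⇒ M over [I-1,I-2,II-1,II-2]: 1 consistent
W/I-1 un ·: WW|Ww
W/I-2 un ·: WW|Ww
W/II-1 un I-1×I-2: WW|Ww
W/II-2 un I-1×I-2: WW|Ww
⇒ W over [I-1,I-2,II-1,II-2]: 13 consistent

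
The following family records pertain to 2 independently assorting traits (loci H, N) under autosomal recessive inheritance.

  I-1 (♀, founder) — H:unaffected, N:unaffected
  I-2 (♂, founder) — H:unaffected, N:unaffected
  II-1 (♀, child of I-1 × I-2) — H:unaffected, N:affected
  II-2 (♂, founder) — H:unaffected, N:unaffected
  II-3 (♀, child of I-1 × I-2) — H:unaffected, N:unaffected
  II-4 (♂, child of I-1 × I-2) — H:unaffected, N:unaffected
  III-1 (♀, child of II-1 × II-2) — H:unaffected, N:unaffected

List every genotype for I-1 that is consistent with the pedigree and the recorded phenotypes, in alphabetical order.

H/I-1 un ·: HH|Hh
H/I-2 un ·: HH|Hh
H/II-1 un I-1×I-2: HH|Hh
H/II-2 un ·: HH|Hh
H/II-3 un I-1×I-2: HH|Hh
H/II-4 un I-1×I-2: HH|Hh
H/III-1 un II-1×II-2: HH|Hh
⇒ H over [I-1,I-2,II-1,II-2,II-3,II-4,III-1]: 87 consistent
N/I-1 un ·: Nn
N/I-2 un ·: Nn
N/II-1 aff I-1×I-2: nn
N/II-2 un ·: NN|Nn
N/II-3 un I-1×I-2: NN|Nn
N/II-4 un I-1×I-2: NN|Nn
N/III-1 un II-1×II-2: Nn
⇒ N over [I-1,I-2,II-1,II-2,II-3,II-4,III-1]: 8 consistent

I-1 ∈ {HH Nn, Hh Nn}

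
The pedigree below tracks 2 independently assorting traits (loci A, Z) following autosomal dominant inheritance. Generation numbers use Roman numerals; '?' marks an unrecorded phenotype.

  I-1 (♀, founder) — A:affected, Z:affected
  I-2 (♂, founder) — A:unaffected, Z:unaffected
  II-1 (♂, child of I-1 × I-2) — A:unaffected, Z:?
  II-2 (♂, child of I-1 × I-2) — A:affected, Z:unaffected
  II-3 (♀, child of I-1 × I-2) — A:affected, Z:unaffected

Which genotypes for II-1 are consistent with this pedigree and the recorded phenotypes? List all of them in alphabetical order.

A/I-1 aff ·: Aa
A/I-2 un ·: aa
A/II-1 un I-1×I-2: aa
A/II-2 aff I-1×I-2: Aa
A/II-3 aff I-1×I-2: Aa
⇒ A over [I-1,I-2,II-1,II-2,II-3]: 1 consistent
Z/I-1 aff ·: Zz
Z/I-2 un ·: zz
Z/II-1 ? I-1×I-2: zz|Zz
Z/II-2 un I-1×I-2: zz
Z/II-3 un I-1×I-2: zz
⇒ Z over [I-1,I-2,II-1,II-2,II-3]: 2 consistent

II-1 ∈ {aa Zz, aa zz}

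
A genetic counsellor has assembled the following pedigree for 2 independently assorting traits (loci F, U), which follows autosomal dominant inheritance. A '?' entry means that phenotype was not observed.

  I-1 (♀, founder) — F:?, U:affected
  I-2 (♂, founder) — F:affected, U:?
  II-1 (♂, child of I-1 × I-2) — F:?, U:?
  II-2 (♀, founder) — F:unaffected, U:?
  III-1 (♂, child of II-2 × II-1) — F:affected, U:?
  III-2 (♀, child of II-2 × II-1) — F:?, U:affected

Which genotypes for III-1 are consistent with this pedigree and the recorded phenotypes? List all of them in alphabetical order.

F/I-1 ? ·: ff|Ff|FF
F/I-2 aff ·: Ff|FF
F/II-1 ? I-1×I-2: Ff|FF
F/II-2 un ·: ff
F/III-1 aff II-2×II-1: Ff
F/III-2 ? II-2×II-1: ff|Ff
⇒ F over [I-1,I-2,II-1,II-2,III-1,III-2]: 14 consistent
U/I-1 aff ·: Uu|UU
U/I-2 ? ·: uu|Uu|UU
U/II-1 ? I-1×I-2: uu|Uu|UU
U/II-2 ? ·: uu|Uu|UU
U/III-1 ? II-2×II-1: uu|Uu|UU
U/III-2 aff II-2×II-1: Uu|UU
⇒ U over [I-1,I-2,II-1,II-2,III-1,III-2]: 90 consistent

III-1 ∈ {Ff UU, Ff Uu, Ff uu}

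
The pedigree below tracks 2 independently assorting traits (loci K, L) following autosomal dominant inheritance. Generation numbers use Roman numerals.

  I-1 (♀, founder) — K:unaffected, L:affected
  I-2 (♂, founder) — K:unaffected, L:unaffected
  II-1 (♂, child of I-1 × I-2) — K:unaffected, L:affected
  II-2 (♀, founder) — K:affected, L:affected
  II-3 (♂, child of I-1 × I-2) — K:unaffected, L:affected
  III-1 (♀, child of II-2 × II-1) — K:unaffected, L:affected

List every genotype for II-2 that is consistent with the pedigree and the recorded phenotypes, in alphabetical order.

II-2 ∈ {Kk LL, Kk Ll}

K/I-1 un ·: kk
K/I-2 un ·: kk
K/II-1 un I-1×I-2: kk
K/II-2 aff ·: Kk
K/II-3 un I-1×I-2: kk
K/III-1 un II-2×II-1: kk
⇒ K over [I-1,I-2,II-1,II-2,II-3,III-1]: 1 consistent
L/I-1 aff ·: Ll|LL
L/I-2 un ·: ll
L/II-1 aff I-1×I-2: Ll
L/II-2 aff ·: Ll|LL
L/II-3 aff I-1×I-2: Ll
L/III-1 aff II-2×II-1: Ll|LL
⇒ L over [I-1,I-2,II-1,II-2,II-3,III-1]: 8 consistent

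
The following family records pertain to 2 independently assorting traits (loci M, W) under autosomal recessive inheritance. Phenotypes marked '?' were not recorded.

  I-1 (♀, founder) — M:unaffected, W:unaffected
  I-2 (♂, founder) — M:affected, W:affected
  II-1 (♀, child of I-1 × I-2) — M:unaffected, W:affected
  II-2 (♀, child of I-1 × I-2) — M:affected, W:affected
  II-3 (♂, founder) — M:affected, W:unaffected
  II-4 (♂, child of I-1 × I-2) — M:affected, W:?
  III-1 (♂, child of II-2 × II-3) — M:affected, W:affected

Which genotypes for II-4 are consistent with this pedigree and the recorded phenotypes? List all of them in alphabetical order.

II-4 ∈ {mm Ww, mm ww}

M/I-1 un ·: Mm
M/I-2 aff ·: mm
M/II-1 un I-1×I-2: Mm
M/II-2 aff I-1×I-2: mm
M/II-3 aff ·: mm
M/II-4 aff I-1×I-2: mm
M/III-1 aff II-2×II-3: mm
⇒ M over [I-1,I-2,II-1,II-2,II-3,II-4,III-1]: 1 consistent
W/I-1 un ·: Ww
W/I-2 aff ·: ww
W/II-1 aff I-1×I-2: ww
W/II-2 aff I-1×I-2: ww
W/II-3 un ·: Ww
W/II-4 ? I-1×I-2: Ww|ww
W/III-1 aff II-2×II-3: ww
⇒ W over [I-1,I-2,II-1,II-2,II-3,II-4,III-1]: 2 consistent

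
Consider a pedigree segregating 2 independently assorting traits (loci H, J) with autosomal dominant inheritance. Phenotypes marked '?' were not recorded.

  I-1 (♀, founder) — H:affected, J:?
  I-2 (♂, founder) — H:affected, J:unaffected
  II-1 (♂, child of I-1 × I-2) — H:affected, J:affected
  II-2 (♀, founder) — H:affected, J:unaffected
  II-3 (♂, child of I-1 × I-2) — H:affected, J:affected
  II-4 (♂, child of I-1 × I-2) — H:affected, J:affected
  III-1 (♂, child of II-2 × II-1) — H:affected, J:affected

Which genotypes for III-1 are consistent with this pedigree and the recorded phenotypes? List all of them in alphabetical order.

III-1 ∈ {HH Jj, Hh Jj}

H/I-1 aff ·: Hh|HH
H/I-2 aff ·: Hh|HH
H/II-1 aff I-1×I-2: Hh|HH
H/II-2 aff ·: Hh|HH
H/II-3 aff I-1×I-2: Hh|HH
H/II-4 aff I-1×I-2: Hh|HH
H/III-1 aff II-2×II-1: Hh|HH
⇒ H over [I-1,I-2,II-1,II-2,II-3,II-4,III-1]: 87 consistent
J/I-1 ? ·: Jj|JJ
J/I-2 un ·: jj
J/II-1 aff I-1×I-2: Jj
J/II-2 un ·: jj
J/II-3 aff I-1×I-2: Jj
J/II-4 aff I-1×I-2: Jj
J/III-1 aff II-2×II-1: Jj
⇒ J over [I-1,I-2,II-1,II-2,II-3,II-4,III-1]: 2 consistent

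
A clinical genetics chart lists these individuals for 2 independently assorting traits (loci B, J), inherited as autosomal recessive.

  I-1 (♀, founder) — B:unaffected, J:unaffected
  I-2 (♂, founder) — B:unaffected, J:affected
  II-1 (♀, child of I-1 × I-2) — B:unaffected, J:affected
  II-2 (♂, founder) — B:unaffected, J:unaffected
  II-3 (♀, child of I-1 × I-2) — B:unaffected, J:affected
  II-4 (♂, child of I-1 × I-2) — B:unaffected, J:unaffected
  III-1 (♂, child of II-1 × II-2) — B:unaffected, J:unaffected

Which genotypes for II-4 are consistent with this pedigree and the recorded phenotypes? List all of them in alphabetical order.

B/I-1 un ·: BB|Bb
B/I-2 un ·: BB|Bb
B/II-1 un I-1×I-2: BB|Bb
B/II-2 un ·: BB|Bb
B/II-3 un I-1×I-2: BB|Bb
B/II-4 un I-1×I-2: BB|Bb
B/III-1 un II-1×II-2: BB|Bb
⇒ B over [I-1,I-2,II-1,II-2,II-3,II-4,III-1]: 87 consistent
J/I-1 un ·: Jj
J/I-2 aff ·: jj
J/II-1 aff I-1×I-2: jj
J/II-2 un ·: JJ|Jj
J/II-3 aff I-1×I-2: jj
J/II-4 un I-1×I-2: Jj
J/III-1 un II-1×II-2: Jj
⇒ J over [I-1,I-2,II-1,II-2,II-3,II-4,III-1]: 2 consistent

II-4 ∈ {BB Jj, Bb Jj}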